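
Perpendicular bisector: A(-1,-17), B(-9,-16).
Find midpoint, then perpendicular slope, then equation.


Midpoint = (-5, -16.5)
Slope of AB = dy/dx = 1/(-8) = -0.1250
Perp slope = -dx/dy = 8/1 = 8.0000
b = My - (perp slope)*Mx = -16.5 + (-8*(-5))/1 = -16.5 + 40.0000 = 23.5000

y = 8.0000x + 23.5000


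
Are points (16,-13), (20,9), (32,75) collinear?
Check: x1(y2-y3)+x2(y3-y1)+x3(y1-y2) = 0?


16*(9-75) + 20*(75+ 13) + 32*(-13-9)
= -1056 + 1760 - 704 = 0

Yes, collinear (determinant = 0)


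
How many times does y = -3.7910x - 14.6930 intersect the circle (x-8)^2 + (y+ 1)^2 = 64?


Substitute y = -3.7910x - 14.6930: (x-8)^2 + (-3.7910x- 14.6930+ 1)^2 = 64
Expand to Ax^2 + Bx + C = 0, where b-k = -13.693
A = 1+m^2 = 15.371681
B = 2(m(b-k) - h) = 2(-3.7910*(-13.693) - 8) = 87.820326
C = h^2 + (b-k)^2 - r^2 = 64 + 187.498249 - 64 = 187.498249
disc = B^2-4AC = 7712.4097 - 11528.6531 = -3816.2434
disc < 0

0 intersection points


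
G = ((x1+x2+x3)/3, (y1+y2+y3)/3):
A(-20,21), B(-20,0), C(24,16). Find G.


Gx = (-20- 20+24)/3 = -16/3 = -5.3333
Gy = (21+0+16)/3 = 37/3 = 12.3333

G = (-5.3333, 12.3333)


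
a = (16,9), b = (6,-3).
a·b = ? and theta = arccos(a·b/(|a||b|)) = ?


a·b = 16*6 + 9*(-3) = 96 - 27 = 69
|a| = sqrt(256+81) = 18.3576
|b| = sqrt(36+9) = 6.7082
cos(theta) = 69/(sqrt(337)*sqrt(45)) = 69/sqrt(15165) = 0.560309
theta = arccos(69/sqrt(15165)) = 55.9228 degrees

a·b = 69, theta = 55.9228 deg


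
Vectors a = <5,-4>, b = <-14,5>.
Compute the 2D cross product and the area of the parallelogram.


cross = 5*5 + 4*(-14) = 25 - 56 = -31
Parallelogram area = |-31| = 31

cross = -31, parallelogram area = 31


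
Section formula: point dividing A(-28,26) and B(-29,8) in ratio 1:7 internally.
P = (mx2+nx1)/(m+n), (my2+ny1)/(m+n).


Px = (1*(-29) + 7*(-28))/8 = -225/8 = -28.1250
Py = (1*8 + 7*26)/8 = 190/8 = 23.7500

P = (-28.1250, 23.7500)


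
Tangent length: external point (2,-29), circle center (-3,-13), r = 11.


d = sqrt((2+ 3)^2 + (-29+ 13)^2) = sqrt(25+256) = 16.7631
L = sqrt(281.0000 - 121) = sqrt(160.0000) = 12.6491

12.6491


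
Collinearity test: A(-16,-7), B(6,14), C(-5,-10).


-16*(14+ 10) + 6*(-10+ 7) - 5*(-7-14)
= -384 - 18 + 105 = -297

No, not collinear (determinant = -297)


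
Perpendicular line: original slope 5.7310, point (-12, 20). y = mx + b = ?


Perpendicular slope = -1/m1 = -1/5.7310 = -0.1745
b2 = y0 - m2*x0 = 20 - 12/5.7310 = 20 - 2.0939 = 17.9061

y = -0.1745x + 17.9061


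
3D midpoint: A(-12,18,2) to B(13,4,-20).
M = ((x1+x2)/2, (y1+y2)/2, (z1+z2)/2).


Mx = (-12+13)/2 = 0.5000
My = (18+4)/2 = 11.0000
Mz = (2- 20)/2 = -9.0000

M = (0.5000, 11.0000, -9.0000)


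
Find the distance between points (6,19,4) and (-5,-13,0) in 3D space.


dx=-11, dy=-32, dz=-4
d = sqrt(121+1024+16) = sqrt(1161) = 34.0735

34.0735


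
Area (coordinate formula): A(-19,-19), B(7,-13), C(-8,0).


-19*(-13-0) = 247
7*(0+ 19) = 133
-8*(-19+ 13) = 48
sum = 428
Area = |428|/2 = 214.0000

214.0000 sq units


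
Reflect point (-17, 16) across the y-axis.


Reflection rule for y-axis: (-x, y)
(-17, 16) -> (17, 16)

(17, 16)


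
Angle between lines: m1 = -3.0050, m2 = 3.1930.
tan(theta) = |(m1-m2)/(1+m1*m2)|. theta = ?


m1-m2 = -6.198
1+m1*m2 = -8.594965
tan(theta) = |-6.198/(-8.594965)| = 0.721120
theta = arctan(|-6.198/(-8.594965)|) = 35.7961 degrees (acute angle)

35.7961 degrees


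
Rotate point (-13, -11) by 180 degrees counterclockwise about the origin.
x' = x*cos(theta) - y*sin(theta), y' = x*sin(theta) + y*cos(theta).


cos(180) = -1, sin(180) = 0
x' = -13*(-1) + 11*0 = 13
y' = -13*0 - 11*(-1) = 11

(13, 11)


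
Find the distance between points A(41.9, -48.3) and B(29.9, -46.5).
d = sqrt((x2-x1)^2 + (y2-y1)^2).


dx = 29.9 - 41.9 = -12.0
dy = -46.5 + 48.3 = 1.8
d = sqrt(144.0 + 3.24) = sqrt(147.24) = 12.1342

12.1342


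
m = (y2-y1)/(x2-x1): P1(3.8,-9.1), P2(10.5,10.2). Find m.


dy = 10.2 + 9.1 = 19.3
dx = 10.5 - 3.8 = 6.7
m = 19.3/6.7 = 2.8806

m = 2.8806


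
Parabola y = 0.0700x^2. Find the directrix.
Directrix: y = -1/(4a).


a = 0.0700
1/(4a) = 3.5714
directrix: y = -3.5714 = -3.5714

y = -3.5714


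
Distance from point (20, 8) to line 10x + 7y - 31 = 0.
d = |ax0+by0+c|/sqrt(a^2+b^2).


|10*20 + 7*8 - 31| = |225| = 225
sqrt(100 + 49) = sqrt(149) = 12.2066
d = 225/sqrt(149) = 18.4327

18.4327


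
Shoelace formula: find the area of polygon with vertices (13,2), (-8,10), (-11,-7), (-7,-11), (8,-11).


sum(xi*y_{i+1}) = 13*10 - 8*(-7) - 11*(-11) - 7*(-11) + 8*2 = 400
sum(yi*x_{i+1}) = 2*(-8) + 10*(-11) - 7*(-7) - 11*8 - 11*13 = -308
Area = |400 + 308|/2 = 708/2 = 354.0000

354.0000 sq units


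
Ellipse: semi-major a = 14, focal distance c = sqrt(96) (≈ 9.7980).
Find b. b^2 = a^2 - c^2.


b^2 = 14^2 - (sqrt(96))^2 = 196 - 96 = 100
b = sqrt(100) = 10

b = 10


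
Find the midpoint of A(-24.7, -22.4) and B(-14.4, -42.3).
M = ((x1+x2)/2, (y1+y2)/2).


Mx = (-24.7 - 14.4)/2 = -39.1/2 = -19.5500
My = (-22.4 - 42.3)/2 = -64.7/2 = -32.3500

(-19.5500, -32.3500)


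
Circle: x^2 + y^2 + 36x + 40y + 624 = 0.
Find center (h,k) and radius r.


h = -D/2 = -36/2 = -18
k = -E/2 = -40/2 = -20
r^2 = h^2 + k^2 - F = 324 + 400 - 624 = 100
r = 10

Center (-18, -20), radius = 10


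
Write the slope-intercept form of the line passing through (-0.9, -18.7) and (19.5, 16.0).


m = (34.7)/(20.4) = 1.7010
b = y1 - m*x1 = -18.7 - (34.7*(-0.9))/(20.4) = -18.7 + 1.5309 = -17.1691

y = 1.7010x - 17.1691


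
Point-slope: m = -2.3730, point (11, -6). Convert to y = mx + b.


y + 6 = -2.3730(x - 11)
y = -2.3730x - 6 + 2.3730*11
y = -2.3730x + 20.1030

y = -2.3730x + 20.1030


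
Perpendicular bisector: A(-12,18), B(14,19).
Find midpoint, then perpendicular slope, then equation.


Midpoint = (1, 18.5)
Slope of AB = dy/dx = 1/26 = 0.0385
Perp slope = -dx/dy = -26/1 = -26.0000
b = My - (perp slope)*Mx = 18.5 + (26*1)/1 = 18.5 + 26.0000 = 44.5000

y = -26.0000x + 44.5000


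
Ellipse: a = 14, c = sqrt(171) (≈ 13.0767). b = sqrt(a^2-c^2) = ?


b^2 = 14^2 - (sqrt(171))^2 = 196 - 171 = 25
b = sqrt(25) = 5

b = 5


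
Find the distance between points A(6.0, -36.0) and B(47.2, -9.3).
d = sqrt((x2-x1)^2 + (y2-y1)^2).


dx = 47.2 - 6.0 = 41.2
dy = -9.3 + 36.0 = 26.7
d = sqrt(1697.44 + 712.89) = sqrt(2410.33) = 49.0951

49.0951


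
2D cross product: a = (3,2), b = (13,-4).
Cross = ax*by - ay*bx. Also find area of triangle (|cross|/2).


cross = 3*(-4) - 2*13 = -12 - 26 = -38
Triangle area = |-38|/2 = 38/2 = 19.0000

cross = -38, triangle area = 19.0000


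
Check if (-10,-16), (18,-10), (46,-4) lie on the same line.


-10*(-10+ 4) + 18*(-4+ 16) + 46*(-16+ 10)
= 60 + 216 - 276 = 0

Yes, collinear (determinant = 0)


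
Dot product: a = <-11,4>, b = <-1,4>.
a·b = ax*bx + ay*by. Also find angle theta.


a·b = -11*(-1) + 4*4 = 11 + 16 = 27
|a| = sqrt(121+16) = 11.7047
|b| = sqrt(1+16) = 4.1231
cos(theta) = 27/(sqrt(137)*sqrt(17)) = 27/sqrt(2329) = 0.559473
theta = arccos(27/sqrt(2329)) = 55.9807 degrees

a·b = 27, theta = 55.9807 deg


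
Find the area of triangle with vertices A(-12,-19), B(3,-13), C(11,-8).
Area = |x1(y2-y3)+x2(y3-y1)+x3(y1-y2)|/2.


-12*(-13+ 8) = 60
3*(-8+ 19) = 33
11*(-19+ 13) = -66
sum = 27
Area = |27|/2 = 13.5000

13.5000 sq units


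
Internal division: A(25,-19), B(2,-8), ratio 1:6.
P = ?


Px = (1*2 + 6*25)/7 = 152/7 = 21.7143
Py = (1*(-8) + 6*(-19))/7 = -122/7 = -17.4286

P = (21.7143, -17.4286)


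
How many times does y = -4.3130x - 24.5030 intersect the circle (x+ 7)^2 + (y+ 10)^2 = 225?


Substitute y = -4.3130x - 24.5030: (x+ 7)^2 + (-4.3130x- 24.5030+ 10)^2 = 225
Expand to Ax^2 + Bx + C = 0, where b-k = -14.503
A = 1+m^2 = 19.601969
B = 2(m(b-k) - h) = 2(-4.3130*(-14.503) + 7) = 139.102878
C = h^2 + (b-k)^2 - r^2 = 49 + 210.337009 - 225 = 34.337009
disc = B^2-4AC = 19349.6107 - 2692.2919 = 16657.3188
disc > 0

2 intersection points


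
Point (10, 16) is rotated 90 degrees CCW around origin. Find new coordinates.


cos(90) = 0, sin(90) = 1
x' = 10*0 - 16*1 = -16
y' = 10*1 + 16*0 = 10

(-16, 10)


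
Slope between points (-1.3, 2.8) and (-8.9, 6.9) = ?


dy = 6.9 - 2.8 = 4.1
dx = -8.9 + 1.3 = -7.6
m = 4.1/(-7.6) = -0.5395

m = -0.5395


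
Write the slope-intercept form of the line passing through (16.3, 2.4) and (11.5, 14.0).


m = (11.6)/(-4.8) = -2.4167
b = y1 - m*x1 = 2.4 - (11.6*16.3)/(-4.8) = 2.4 + 39.3917 = 41.7917

y = -2.4167x + 41.7917


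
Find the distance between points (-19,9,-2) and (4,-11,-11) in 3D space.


dx=23, dy=-20, dz=-9
d = sqrt(529+400+81) = sqrt(1010) = 31.7805

31.7805


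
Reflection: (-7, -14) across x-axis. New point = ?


Reflection rule for x-axis: (x, -y)
(-7, -14) -> (-7, 14)

(-7, 14)


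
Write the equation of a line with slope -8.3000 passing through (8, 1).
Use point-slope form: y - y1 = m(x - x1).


y - 1 = -8.3000(x - 8)
y = -8.3000x + 1 + 8.3000*8
y = -8.3000x + 67.4000

y = -8.3000x + 67.4000


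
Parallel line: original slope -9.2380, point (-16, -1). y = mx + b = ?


Parallel lines have equal slopes.
m2 = -9.2380
b2 = -1 + 9.2380*(-16) = -148.8080

y = -9.2380x - 148.8080


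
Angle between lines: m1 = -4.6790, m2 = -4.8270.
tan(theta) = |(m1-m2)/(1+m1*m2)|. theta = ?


m1-m2 = 0.148
1+m1*m2 = 23.585533
tan(theta) = |0.148/23.585533| = 0.006275
theta = arctan(|0.148/23.585533|) = 0.3595 degrees (acute angle)

0.3595 degrees


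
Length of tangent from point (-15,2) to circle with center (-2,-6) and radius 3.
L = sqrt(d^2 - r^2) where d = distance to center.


d = sqrt((-15+ 2)^2 + (2+ 6)^2) = sqrt(169+64) = 15.2643
L = sqrt(233.0000 - 9) = sqrt(224.0000) = 14.9666

14.9666


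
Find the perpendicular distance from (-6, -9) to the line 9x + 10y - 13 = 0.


|9*(-6) + 10*(-9) - 13| = |-157| = 157
sqrt(81 + 100) = sqrt(181) = 13.4536
d = 157/sqrt(181) = 11.6697

11.6697


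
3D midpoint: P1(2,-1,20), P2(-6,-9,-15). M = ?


Mx = (2- 6)/2 = -2.0000
My = (-1- 9)/2 = -5.0000
Mz = (20- 15)/2 = 2.5000

M = (-2.0000, -5.0000, 2.5000)


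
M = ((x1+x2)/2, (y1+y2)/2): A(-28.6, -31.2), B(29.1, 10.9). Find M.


Mx = (-28.6 + 29.1)/2 = 0.5/2 = 0.2500
My = (-31.2 + 10.9)/2 = -20.3/2 = -10.1500

(0.2500, -10.1500)


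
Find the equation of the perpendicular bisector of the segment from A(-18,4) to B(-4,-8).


Midpoint = (-11, -2)
Slope of AB = dy/dx = -12/14 = -0.8571
Perp slope = -dx/dy = 14/12 = 1.1667
b = My - (perp slope)*Mx = -2 + (14*(-11))/(-12) = -2 + 12.8333 = 10.8333

y = 1.1667x + 10.8333


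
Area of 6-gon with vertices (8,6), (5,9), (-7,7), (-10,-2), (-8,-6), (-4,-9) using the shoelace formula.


sum(xi*y_{i+1}) = 8*9 + 5*7 - 7*(-2) - 10*(-6) - 8*(-9) - 4*6 = 229
sum(yi*x_{i+1}) = 6*5 + 9*(-7) + 7*(-10) - 2*(-8) - 6*(-4) - 9*8 = -135
Area = |229 + 135|/2 = 364/2 = 182.0000

182.0000 sq units


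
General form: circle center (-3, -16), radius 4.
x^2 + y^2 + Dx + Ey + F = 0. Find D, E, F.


(x+ 3)^2 + (y+ 16)^2 = 4^2
D = -2h = 6, E = -2k = 32
F = h^2+k^2-r^2 = 9+256-16 = 249

D = 6, E = 32, F = 249


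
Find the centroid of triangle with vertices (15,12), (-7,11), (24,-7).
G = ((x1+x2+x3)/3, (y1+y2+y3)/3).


Gx = (15- 7+24)/3 = 32/3 = 10.6667
Gy = (12+11- 7)/3 = 16/3 = 5.3333

G = (10.6667, 5.3333)


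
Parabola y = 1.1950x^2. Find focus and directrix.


a = 1.1950
1/(4a) = 0.2092
Focus = (0, 0.2092)
Directrix: y = -0.2092

Focus = (0, 0.2092), Directrix: y = -0.2092


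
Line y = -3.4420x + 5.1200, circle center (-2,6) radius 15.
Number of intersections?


Substitute y = -3.4420x + 5.1200: (x+ 2)^2 + (-3.4420x+5.1200-6)^2 = 225
Expand to Ax^2 + Bx + C = 0, where b-k = -0.88
A = 1+m^2 = 12.847364
B = 2(m(b-k) - h) = 2(-3.4420*(-0.88) + 2) = 10.05792
C = h^2 + (b-k)^2 - r^2 = 4 + 0.7744 - 225 = -220.2256
disc = B^2-4AC = 101.1618 + 11317.2738 = 11418.4356
disc > 0

2 intersection points


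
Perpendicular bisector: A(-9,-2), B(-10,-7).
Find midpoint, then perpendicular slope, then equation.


Midpoint = (-9.5, -4.5)
Slope of AB = dy/dx = -5/(-1) = 5.0000
Perp slope = -dx/dy = -1/5 = -0.2000
b = My - (perp slope)*Mx = -4.5 + (-1*(-9.5))/(-5) = -4.5 - 1.9000 = -6.4000

y = -0.2000x - 6.4000


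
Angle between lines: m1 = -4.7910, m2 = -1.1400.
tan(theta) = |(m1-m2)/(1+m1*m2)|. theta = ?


m1-m2 = -3.651
1+m1*m2 = 6.46174
tan(theta) = |-3.651/6.46174| = 0.565018
theta = arctan(|-3.651/6.46174|) = 29.4672 degrees (acute angle)

29.4672 degrees


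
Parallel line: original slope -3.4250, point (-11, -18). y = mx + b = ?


Parallel lines have equal slopes.
m2 = -3.4250
b2 = -18 + 3.4250*(-11) = -55.6750

y = -3.4250x - 55.6750


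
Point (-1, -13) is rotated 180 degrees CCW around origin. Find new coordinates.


cos(180) = -1, sin(180) = 0
x' = -1*(-1) + 13*0 = 1
y' = -1*0 - 13*(-1) = 13

(1, 13)


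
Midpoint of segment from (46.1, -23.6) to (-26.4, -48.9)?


Mx = (46.1 - 26.4)/2 = 19.7/2 = 9.8500
My = (-23.6 - 48.9)/2 = -72.5/2 = -36.2500

(9.8500, -36.2500)


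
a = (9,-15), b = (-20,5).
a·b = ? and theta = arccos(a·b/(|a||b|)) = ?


a·b = 9*(-20) - 15*5 = -180 - 75 = -255
|a| = sqrt(81+225) = 17.4929
|b| = sqrt(400+25) = 20.6155
cos(theta) = -255/(sqrt(306)*sqrt(425)) = -255/sqrt(130050) = -0.707107
theta = arccos(-255/sqrt(130050)) = 135.0000 degrees

a·b = -255, theta = 135.0000 deg


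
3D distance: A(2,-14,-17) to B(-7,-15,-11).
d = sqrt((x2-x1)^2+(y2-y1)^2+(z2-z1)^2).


dx=-9, dy=-1, dz=6
d = sqrt(81+1+36) = sqrt(118) = 10.8628

10.8628


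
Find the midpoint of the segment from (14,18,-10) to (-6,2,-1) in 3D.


Mx = (14- 6)/2 = 4.0000
My = (18+2)/2 = 10.0000
Mz = (-10- 1)/2 = -5.5000

M = (4.0000, 10.0000, -5.5000)


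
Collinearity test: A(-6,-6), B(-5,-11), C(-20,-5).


-6*(-11+ 5) - 5*(-5+ 6) - 20*(-6+ 11)
= 36 - 5 - 100 = -69

No, not collinear (determinant = -69)


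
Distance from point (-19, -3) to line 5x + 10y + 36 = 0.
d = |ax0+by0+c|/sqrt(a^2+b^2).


|5*(-19) + 10*(-3) + 36| = |-89| = 89
sqrt(25 + 100) = sqrt(125) = 11.1803
d = 89/sqrt(125) = 7.9604

7.9604


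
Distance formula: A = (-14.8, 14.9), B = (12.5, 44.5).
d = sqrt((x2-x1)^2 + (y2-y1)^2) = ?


dx = 12.5 + 14.8 = 27.3
dy = 44.5 - 14.9 = 29.6
d = sqrt(745.29 + 876.16) = sqrt(1621.45) = 40.2672

40.2672


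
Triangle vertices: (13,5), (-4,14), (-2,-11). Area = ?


13*(14+ 11) = 325
-4*(-11-5) = 64
-2*(5-14) = 18
sum = 407
Area = |407|/2 = 203.5000

203.5000 sq units


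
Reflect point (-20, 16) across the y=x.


Reflection rule for y=x: (y, x)
(-20, 16) -> (16, -20)

(16, -20)


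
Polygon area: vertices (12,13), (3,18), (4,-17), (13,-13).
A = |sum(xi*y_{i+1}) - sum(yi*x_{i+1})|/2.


sum(xi*y_{i+1}) = 12*18 + 3*(-17) + 4*(-13) + 13*13 = 282
sum(yi*x_{i+1}) = 13*3 + 18*4 - 17*13 - 13*12 = -266
Area = |282 + 266|/2 = 548/2 = 274.0000

274.0000 sq units


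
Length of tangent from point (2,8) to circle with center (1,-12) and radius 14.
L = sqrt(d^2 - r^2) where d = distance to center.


d = sqrt((2-1)^2 + (8+ 12)^2) = sqrt(1+400) = 20.0250
L = sqrt(401.0000 - 196) = sqrt(205.0000) = 14.3178

14.3178


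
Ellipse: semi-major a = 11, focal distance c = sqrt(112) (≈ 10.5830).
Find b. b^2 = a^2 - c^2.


b^2 = 11^2 - (sqrt(112))^2 = 121 - 112 = 9
b = sqrt(9) = 3

b = 3


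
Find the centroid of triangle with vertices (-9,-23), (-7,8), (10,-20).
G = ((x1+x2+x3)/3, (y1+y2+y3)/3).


Gx = (-9- 7+10)/3 = -6/3 = -2.0000
Gy = (-23+8- 20)/3 = -35/3 = -11.6667

G = (-2.0000, -11.6667)


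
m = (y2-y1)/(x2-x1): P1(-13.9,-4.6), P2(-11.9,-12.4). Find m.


dy = -12.4 + 4.6 = -7.8
dx = -11.9 + 13.9 = 2.0
m = -7.8/2.0 = -3.9000

m = -3.9000


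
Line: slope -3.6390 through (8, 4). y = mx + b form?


y - 4 = -3.6390(x - 8)
y = -3.6390x + 4 + 3.6390*8
y = -3.6390x + 33.1120

y = -3.6390x + 33.1120


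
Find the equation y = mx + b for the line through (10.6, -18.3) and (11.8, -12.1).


m = (6.2)/(1.2) = 5.1667
b = y1 - m*x1 = -18.3 - (6.2*10.6)/(1.2) = -18.3 - 54.7667 = -73.0667

y = 5.1667x - 73.0667


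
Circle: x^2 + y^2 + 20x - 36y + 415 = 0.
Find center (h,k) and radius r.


h = -D/2 = -20/2 = -10
k = -E/2 = 36/2 = 18
r^2 = h^2 + k^2 - F = 100 + 324 - 415 = 9
r = 3

Center (-10, 18), radius = 3


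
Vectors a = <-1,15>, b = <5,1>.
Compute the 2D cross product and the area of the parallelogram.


cross = -1*1 - 15*5 = -1 - 75 = -76
Parallelogram area = |-76| = 76

cross = -76, parallelogram area = 76


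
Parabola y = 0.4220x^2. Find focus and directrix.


a = 0.4220
1/(4a) = 0.5924
Focus = (0, 0.5924)
Directrix: y = -0.5924

Focus = (0, 0.5924), Directrix: y = -0.5924


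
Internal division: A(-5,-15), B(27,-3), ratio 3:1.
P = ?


Px = (3*27 + 1*(-5))/4 = 76/4 = 19.0000
Py = (3*(-3) + 1*(-15))/4 = -24/4 = -6.0000

P = (19.0000, -6.0000)


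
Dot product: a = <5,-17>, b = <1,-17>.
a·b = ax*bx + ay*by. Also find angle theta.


a·b = 5*1 - 17*(-17) = 5 + 289 = 294
|a| = sqrt(25+289) = 17.7200
|b| = sqrt(1+289) = 17.0294
cos(theta) = 294/(sqrt(314)*sqrt(290)) = 294/sqrt(91060) = 0.974279
theta = arccos(294/sqrt(91060)) = 13.0231 degrees

a·b = 294, theta = 13.0231 deg


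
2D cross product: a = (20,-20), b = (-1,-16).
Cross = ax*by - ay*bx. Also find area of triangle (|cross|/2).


cross = 20*(-16) + 20*(-1) = -320 - 20 = -340
Triangle area = |-340|/2 = 340/2 = 170.0000

cross = -340, triangle area = 170.0000


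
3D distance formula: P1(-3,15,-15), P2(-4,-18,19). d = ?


dx=-1, dy=-33, dz=34
d = sqrt(1+1089+1156) = sqrt(2246) = 47.3920

47.3920


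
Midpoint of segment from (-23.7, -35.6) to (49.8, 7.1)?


Mx = (-23.7 + 49.8)/2 = 26.1/2 = 13.0500
My = (-35.6 + 7.1)/2 = -28.5/2 = -14.2500

(13.0500, -14.2500)


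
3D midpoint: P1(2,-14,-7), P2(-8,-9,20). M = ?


Mx = (2- 8)/2 = -3.0000
My = (-14- 9)/2 = -11.5000
Mz = (-7+20)/2 = 6.5000

M = (-3.0000, -11.5000, 6.5000)


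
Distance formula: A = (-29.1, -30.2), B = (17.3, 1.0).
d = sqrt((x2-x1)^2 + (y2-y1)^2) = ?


dx = 17.3 + 29.1 = 46.4
dy = 1.0 + 30.2 = 31.2
d = sqrt(2152.96 + 973.44) = sqrt(3126.4) = 55.9142

55.9142


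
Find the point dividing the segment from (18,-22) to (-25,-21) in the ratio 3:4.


Px = (3*(-25) + 4*18)/7 = -3/7 = -0.4286
Py = (3*(-21) + 4*(-22))/7 = -151/7 = -21.5714

P = (-0.4286, -21.5714)


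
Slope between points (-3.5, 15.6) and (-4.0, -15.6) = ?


dy = -15.6 - 15.6 = -31.2
dx = -4.0 + 3.5 = -0.5
m = -31.2/(-0.5) = 62.4000

m = 62.4000


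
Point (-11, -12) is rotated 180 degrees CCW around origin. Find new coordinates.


cos(180) = -1, sin(180) = 0
x' = -11*(-1) + 12*0 = 11
y' = -11*0 - 12*(-1) = 12

(11, 12)


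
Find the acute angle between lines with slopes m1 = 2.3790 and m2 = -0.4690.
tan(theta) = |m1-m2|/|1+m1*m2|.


m1-m2 = 2.848
1+m1*m2 = -0.115751
tan(theta) = |2.848/(-0.115751)| = 24.604539
theta = arctan(|2.848/(-0.115751)|) = 87.6726 degrees (acute angle)

87.6726 degrees


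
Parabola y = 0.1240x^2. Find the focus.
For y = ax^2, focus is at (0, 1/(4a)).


a = 0.1240
4a = 0.4960
focus = (0, 1/0.4960) = (0, 2.0161)

Focus = (0, 2.0161)


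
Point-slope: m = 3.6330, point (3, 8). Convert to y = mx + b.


y - 8 = 3.6330(x - 3)
y = 3.6330x + 8 - 3.6330*3
y = 3.6330x - 2.8990

y = 3.6330x - 2.8990


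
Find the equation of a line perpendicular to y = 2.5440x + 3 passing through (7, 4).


Perpendicular slope = -1/m1 = -1/2.5440 = -0.3931
b2 = y0 - m2*x0 = 4 + 7/2.5440 = 4 + 2.7516 = 6.7516

y = -0.3931x + 6.7516


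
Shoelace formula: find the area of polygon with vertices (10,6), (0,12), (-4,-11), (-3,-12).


sum(xi*y_{i+1}) = 10*12 + 0*(-11) - 4*(-12) - 3*6 = 150
sum(yi*x_{i+1}) = 6*0 + 12*(-4) - 11*(-3) - 12*10 = -135
Area = |150 + 135|/2 = 285/2 = 142.5000

142.5000 sq units


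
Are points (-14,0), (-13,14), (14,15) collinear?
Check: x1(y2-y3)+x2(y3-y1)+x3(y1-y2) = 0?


-14*(14-15) - 13*(15-0) + 14*(0-14)
= 14 - 195 - 196 = -377

No, not collinear (determinant = -377)


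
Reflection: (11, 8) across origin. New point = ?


Reflection rule for origin: (-x, -y)
(11, 8) -> (-11, -8)

(-11, -8)


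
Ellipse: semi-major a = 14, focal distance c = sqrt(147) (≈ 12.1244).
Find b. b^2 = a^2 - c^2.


b^2 = 14^2 - (sqrt(147))^2 = 196 - 147 = 49
b = sqrt(49) = 7

b = 7


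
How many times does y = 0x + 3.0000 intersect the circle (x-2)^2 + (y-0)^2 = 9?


Substitute y = 0x + 3.0000: (x-2)^2 + (0x+3.0000-0)^2 = 9
Expand to Ax^2 + Bx + C = 0, where b-k = 3
A = 1+m^2 = 1
B = 2(m(b-k) - h) = 2(0*3 - 2) = -4
C = h^2 + (b-k)^2 - r^2 = 4 + 9 - 9 = 4
disc = B^2-4AC = 16.0000 - 16.0000 = 0
disc = 0

1 intersection point (tangent)


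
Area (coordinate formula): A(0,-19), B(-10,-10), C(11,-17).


0*(-10+ 17) = 0
-10*(-17+ 19) = -20
11*(-19+ 10) = -99
sum = -119
Area = |-119|/2 = 59.5000

59.5000 sq units


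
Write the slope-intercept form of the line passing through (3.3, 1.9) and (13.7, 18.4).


m = (16.5)/(10.4) = 1.5865
b = y1 - m*x1 = 1.9 - (16.5*3.3)/(10.4) = 1.9 - 5.2356 = -3.3356

y = 1.5865x - 3.3356


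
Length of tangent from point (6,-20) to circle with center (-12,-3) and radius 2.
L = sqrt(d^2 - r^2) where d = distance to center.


d = sqrt((6+ 12)^2 + (-20+ 3)^2) = sqrt(324+289) = 24.7588
L = sqrt(613.0000 - 4) = sqrt(609.0000) = 24.6779

24.6779


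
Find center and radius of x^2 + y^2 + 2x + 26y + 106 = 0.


h = -D/2 = -2/2 = -1
k = -E/2 = -26/2 = -13
r^2 = h^2 + k^2 - F = 1 + 169 - 106 = 64
r = 8

Center (-1, -13), radius = 8


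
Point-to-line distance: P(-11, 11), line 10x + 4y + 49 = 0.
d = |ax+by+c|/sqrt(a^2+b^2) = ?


|10*(-11) + 4*11 + 49| = |-17| = 17
sqrt(100 + 16) = sqrt(116) = 10.7703
d = 17/sqrt(116) = 1.5784

1.5784


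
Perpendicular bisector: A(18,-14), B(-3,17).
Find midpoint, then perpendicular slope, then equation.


Midpoint = (7.5, 1.5)
Slope of AB = dy/dx = 31/(-21) = -1.4762
Perp slope = -dx/dy = 21/31 = 0.6774
b = My - (perp slope)*Mx = 1.5 + (-21*7.5)/31 = 1.5 - 5.0806 = -3.5806

y = 0.6774x - 3.5806


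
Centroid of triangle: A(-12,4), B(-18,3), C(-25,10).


Gx = (-12- 18- 25)/3 = -55/3 = -18.3333
Gy = (4+3+10)/3 = 17/3 = 5.6667

G = (-18.3333, 5.6667)


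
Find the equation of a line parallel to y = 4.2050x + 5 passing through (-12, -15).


Parallel lines have equal slopes.
m2 = 4.2050
b2 = -15 - 4.2050*(-12) = 35.4600

y = 4.2050x + 35.4600


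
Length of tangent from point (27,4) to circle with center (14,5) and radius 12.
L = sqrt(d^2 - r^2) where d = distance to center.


d = sqrt((27-14)^2 + (4-5)^2) = sqrt(169+1) = 13.0384
L = sqrt(170.0000 - 144) = sqrt(26.0000) = 5.0990

5.0990


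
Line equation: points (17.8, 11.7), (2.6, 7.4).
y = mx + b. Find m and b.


m = (-4.3)/(-15.2) = 0.2829
b = y1 - m*x1 = 11.7 - (-4.3*17.8)/(-15.2) = 11.7 - 5.0355 = 6.6645

y = 0.2829x + 6.6645


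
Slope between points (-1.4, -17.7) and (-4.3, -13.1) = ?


dy = -13.1 + 17.7 = 4.6
dx = -4.3 + 1.4 = -2.9
m = 4.6/(-2.9) = -1.5862

m = -1.5862


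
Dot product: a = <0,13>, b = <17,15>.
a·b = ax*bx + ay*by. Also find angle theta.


a·b = 0*17 + 13*15 = 0 + 195 = 195
|a| = sqrt(0+169) = 13.0000
|b| = sqrt(289+225) = 22.6716
cos(theta) = 195/(sqrt(169)*sqrt(514)) = 195/sqrt(86866) = 0.661622
theta = arccos(195/sqrt(86866)) = 48.5763 degrees

a·b = 195, theta = 48.5763 deg


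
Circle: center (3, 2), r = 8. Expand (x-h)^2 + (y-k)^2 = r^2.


(x-3)^2 + (y-2)^2 = 8^2
D = -2h = -6, E = -2k = -4
F = h^2+k^2-r^2 = 9+4-64 = -51

x^2 + y^2 - 6x - 4y - 51 = 0


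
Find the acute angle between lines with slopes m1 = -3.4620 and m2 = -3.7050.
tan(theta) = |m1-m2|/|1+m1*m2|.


m1-m2 = 0.243
1+m1*m2 = 13.82671
tan(theta) = |0.243/13.82671| = 0.017575
theta = arctan(|0.243/13.82671|) = 1.0069 degrees (acute angle)

1.0069 degrees


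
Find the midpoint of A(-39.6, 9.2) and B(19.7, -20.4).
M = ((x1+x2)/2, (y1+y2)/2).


Mx = (-39.6 + 19.7)/2 = -19.9/2 = -9.9500
My = (9.2 - 20.4)/2 = -11.2/2 = -5.6000

(-9.9500, -5.6000)


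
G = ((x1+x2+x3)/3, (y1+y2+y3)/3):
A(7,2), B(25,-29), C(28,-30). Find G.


Gx = (7+25+28)/3 = 60/3 = 20.0000
Gy = (2- 29- 30)/3 = -57/3 = -19.0000

G = (20.0000, -19.0000)


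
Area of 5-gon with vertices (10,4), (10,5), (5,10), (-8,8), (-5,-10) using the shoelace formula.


sum(xi*y_{i+1}) = 10*5 + 10*10 + 5*8 - 8*(-10) - 5*4 = 250
sum(yi*x_{i+1}) = 4*10 + 5*5 + 10*(-8) + 8*(-5) - 10*10 = -155
Area = |250 + 155|/2 = 405/2 = 202.5000

202.5000 sq units


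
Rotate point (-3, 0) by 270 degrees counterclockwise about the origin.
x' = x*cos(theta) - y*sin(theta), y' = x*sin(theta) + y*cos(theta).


cos(270) = 0, sin(270) = -1
x' = -3*0 - 0*(-1) = 0
y' = -3*(-1) + 0*0 = 3

(0, 3)


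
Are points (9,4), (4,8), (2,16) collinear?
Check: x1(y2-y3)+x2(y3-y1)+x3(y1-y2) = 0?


9*(8-16) + 4*(16-4) + 2*(4-8)
= -72 + 48 - 8 = -32

No, not collinear (determinant = -32)


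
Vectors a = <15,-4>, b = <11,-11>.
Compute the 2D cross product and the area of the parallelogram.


cross = 15*(-11) + 4*11 = -165 + 44 = -121
Parallelogram area = |-121| = 121

cross = -121, parallelogram area = 121


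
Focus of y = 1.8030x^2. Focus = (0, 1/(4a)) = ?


a = 1.8030
4a = 7.2120
focus = (0, 1/7.2120) = (0, 0.1387)

Focus = (0, 0.1387)


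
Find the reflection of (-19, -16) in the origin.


Reflection rule for origin: (-x, -y)
(-19, -16) -> (19, 16)

(19, 16)


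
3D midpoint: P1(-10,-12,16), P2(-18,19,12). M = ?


Mx = (-10- 18)/2 = -14.0000
My = (-12+19)/2 = 3.5000
Mz = (16+12)/2 = 14.0000

M = (-14.0000, 3.5000, 14.0000)


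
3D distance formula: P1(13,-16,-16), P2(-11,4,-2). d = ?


dx=-24, dy=20, dz=14
d = sqrt(576+400+196) = sqrt(1172) = 34.2345

34.2345


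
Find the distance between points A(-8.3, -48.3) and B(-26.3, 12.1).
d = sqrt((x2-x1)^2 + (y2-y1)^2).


dx = -26.3 + 8.3 = -18.0
dy = 12.1 + 48.3 = 60.4
d = sqrt(324.0 + 3648.16) = sqrt(3972.16) = 63.0251

63.0251


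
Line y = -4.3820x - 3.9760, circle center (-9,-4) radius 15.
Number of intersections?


Substitute y = -4.3820x - 3.9760: (x+ 9)^2 + (-4.3820x- 3.9760+ 4)^2 = 225
Expand to Ax^2 + Bx + C = 0, where b-k = 0.024
A = 1+m^2 = 20.201924
B = 2(m(b-k) - h) = 2(-4.3820*0.024 + 9) = 17.789664
C = h^2 + (b-k)^2 - r^2 = 81 + 0.000576 - 225 = -143.999424
disc = B^2-4AC = 316.4721 + 11636.2617 = 11952.7338
disc > 0

2 intersection points


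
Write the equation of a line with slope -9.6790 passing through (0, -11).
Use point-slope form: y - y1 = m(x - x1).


y + 11 = -9.6790(x - 0)
y = -9.6790x - 11 + 9.6790*0
y = -9.6790x - 11.0000

y = -9.6790x - 11.0000


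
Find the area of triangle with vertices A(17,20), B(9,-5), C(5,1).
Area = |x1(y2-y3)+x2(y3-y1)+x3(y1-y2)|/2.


17*(-5-1) = -102
9*(1-20) = -171
5*(20+ 5) = 125
sum = -148
Area = |-148|/2 = 74.0000

74.0000 sq units


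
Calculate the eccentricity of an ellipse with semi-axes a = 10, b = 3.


c = sqrt(100-9) = sqrt(91) = 9.5394
e = c/a = sqrt(91)/10 = 0.9539

e = 0.9539


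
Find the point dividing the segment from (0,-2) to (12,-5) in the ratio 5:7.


Px = (5*12 + 7*0)/12 = 60/12 = 5.0000
Py = (5*(-5) + 7*(-2))/12 = -39/12 = -3.2500

P = (5.0000, -3.2500)


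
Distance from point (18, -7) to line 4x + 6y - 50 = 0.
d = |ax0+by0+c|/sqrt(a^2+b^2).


|4*18 + 6*(-7) - 50| = |-20| = 20
sqrt(16 + 36) = sqrt(52) = 7.2111
d = 20/sqrt(52) = 2.7735

2.7735


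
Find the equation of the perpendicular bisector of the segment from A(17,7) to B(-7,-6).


Midpoint = (5, 0.5)
Slope of AB = dy/dx = -13/(-24) = 0.5417
Perp slope = -dx/dy = -24/13 = -1.8462
b = My - (perp slope)*Mx = 0.5 + (-24*5)/(-13) = 0.5 + 9.2308 = 9.7308

y = -1.8462x + 9.7308


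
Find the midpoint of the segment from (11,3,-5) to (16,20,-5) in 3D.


Mx = (11+16)/2 = 13.5000
My = (3+20)/2 = 11.5000
Mz = (-5- 5)/2 = -5.0000

M = (13.5000, 11.5000, -5.0000)


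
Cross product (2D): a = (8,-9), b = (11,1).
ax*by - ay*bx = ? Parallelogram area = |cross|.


cross = 8*1 + 9*11 = 8 + 99 = 107
Parallelogram area = |107| = 107

cross = 107, parallelogram area = 107


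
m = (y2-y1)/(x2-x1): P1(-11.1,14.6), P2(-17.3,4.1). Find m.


dy = 4.1 - 14.6 = -10.5
dx = -17.3 + 11.1 = -6.2
m = -10.5/(-6.2) = 1.6935

m = 1.6935


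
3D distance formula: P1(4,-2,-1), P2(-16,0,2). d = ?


dx=-20, dy=2, dz=3
d = sqrt(400+4+9) = sqrt(413) = 20.3224

20.3224


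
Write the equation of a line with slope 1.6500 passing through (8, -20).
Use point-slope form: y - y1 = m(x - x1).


y + 20 = 1.6500(x - 8)
y = 1.6500x - 20 - 1.6500*8
y = 1.6500x - 33.2000

y = 1.6500x - 33.2000


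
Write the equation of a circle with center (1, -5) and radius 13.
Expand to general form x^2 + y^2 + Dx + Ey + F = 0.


(x-1)^2 + (y+ 5)^2 = 13^2
D = -2h = -2, E = -2k = 10
F = h^2+k^2-r^2 = 1+25-169 = -143

x^2 + y^2 - 2x + 10y - 143 = 0


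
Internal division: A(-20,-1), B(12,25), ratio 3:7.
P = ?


Px = (3*12 + 7*(-20))/10 = -104/10 = -10.4000
Py = (3*25 + 7*(-1))/10 = 68/10 = 6.8000

P = (-10.4000, 6.8000)


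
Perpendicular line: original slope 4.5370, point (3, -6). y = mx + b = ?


Perpendicular slope = -1/m1 = -1/4.5370 = -0.2204
b2 = y0 - m2*x0 = -6 + 3/4.5370 = -6 + 0.6612 = -5.3388

y = -0.2204x - 5.3388


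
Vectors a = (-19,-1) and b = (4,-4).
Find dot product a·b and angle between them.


a·b = -19*4 - 1*(-4) = -76 + 4 = -72
|a| = sqrt(361+1) = 19.0263
|b| = sqrt(16+16) = 5.6569
cos(theta) = -72/(sqrt(362)*sqrt(32)) = -72/sqrt(11584) = -0.668965
theta = arccos(-72/sqrt(11584)) = 131.9872 degrees

a·b = -72, theta = 131.9872 deg


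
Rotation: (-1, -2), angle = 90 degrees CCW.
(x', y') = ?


cos(90) = 0, sin(90) = 1
x' = -1*0 + 2*1 = 2
y' = -1*1 - 2*0 = -1

(2, -1)


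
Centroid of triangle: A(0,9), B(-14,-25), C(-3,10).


Gx = (0- 14- 3)/3 = -17/3 = -5.6667
Gy = (9- 25+10)/3 = -6/3 = -2.0000

G = (-5.6667, -2.0000)


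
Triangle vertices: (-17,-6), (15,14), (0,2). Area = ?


-17*(14-2) = -204
15*(2+ 6) = 120
0*(-6-14) = 0
sum = -84
Area = |-84|/2 = 42.0000

42.0000 sq units


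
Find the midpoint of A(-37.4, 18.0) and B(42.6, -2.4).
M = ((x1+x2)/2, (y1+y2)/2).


Mx = (-37.4 + 42.6)/2 = 5.2/2 = 2.6000
My = (18.0 - 2.4)/2 = 15.6/2 = 7.8000

(2.6000, 7.8000)


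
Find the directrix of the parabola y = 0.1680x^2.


a = 0.1680
1/(4a) = 1.4881
directrix: y = -1.4881 = -1.4881

y = -1.4881


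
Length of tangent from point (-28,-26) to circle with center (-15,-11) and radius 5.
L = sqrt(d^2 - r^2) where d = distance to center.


d = sqrt((-28+ 15)^2 + (-26+ 11)^2) = sqrt(169+225) = 19.8494
L = sqrt(394.0000 - 25) = sqrt(369.0000) = 19.2094

19.2094


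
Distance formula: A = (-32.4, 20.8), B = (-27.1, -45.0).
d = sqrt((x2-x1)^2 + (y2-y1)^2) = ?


dx = -27.1 + 32.4 = 5.3
dy = -45.0 - 20.8 = -65.8
d = sqrt(28.09 + 4329.64) = sqrt(4357.73) = 66.0131

66.0131


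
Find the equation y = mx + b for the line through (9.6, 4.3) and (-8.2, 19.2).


m = (14.9)/(-17.8) = -0.8371
b = y1 - m*x1 = 4.3 - (14.9*9.6)/(-17.8) = 4.3 + 8.0360 = 12.3360

y = -0.8371x + 12.3360


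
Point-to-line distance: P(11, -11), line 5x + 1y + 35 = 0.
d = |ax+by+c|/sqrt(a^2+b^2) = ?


|5*11 + 1*(-11) + 35| = |79| = 79
sqrt(25 + 1) = sqrt(26) = 5.0990
d = 79/sqrt(26) = 15.4932

15.4932


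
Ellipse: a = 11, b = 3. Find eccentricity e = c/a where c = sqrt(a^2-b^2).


c = sqrt(121-9) = sqrt(112) = 10.5830
e = c/a = sqrt(112)/11 = 0.9621

e = 0.9621


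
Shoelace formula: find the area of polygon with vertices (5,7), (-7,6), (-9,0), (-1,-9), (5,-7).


sum(xi*y_{i+1}) = 5*6 - 7*0 - 9*(-9) - 1*(-7) + 5*7 = 153
sum(yi*x_{i+1}) = 7*(-7) + 6*(-9) + 0*(-1) - 9*5 - 7*5 = -183
Area = |153 + 183|/2 = 336/2 = 168.0000

168.0000 sq units


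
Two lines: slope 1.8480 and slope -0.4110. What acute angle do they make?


m1-m2 = 2.259
1+m1*m2 = 0.240472
tan(theta) = |2.259/0.240472| = 9.394025
theta = arctan(|2.259/0.240472|) = 83.9237 degrees (acute angle)

83.9237 degrees


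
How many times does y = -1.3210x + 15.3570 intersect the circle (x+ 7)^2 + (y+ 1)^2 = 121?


Substitute y = -1.3210x + 15.3570: (x+ 7)^2 + (-1.3210x+15.3570+ 1)^2 = 121
Expand to Ax^2 + Bx + C = 0, where b-k = 16.357
A = 1+m^2 = 2.745041
B = 2(m(b-k) - h) = 2(-1.3210*16.357 + 7) = -29.215194
C = h^2 + (b-k)^2 - r^2 = 49 + 267.551449 - 121 = 195.551449
disc = B^2-4AC = 853.5276 - 2147.1870 = -1293.6594
disc < 0

0 intersection points


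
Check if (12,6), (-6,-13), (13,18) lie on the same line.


12*(-13-18) - 6*(18-6) + 13*(6+ 13)
= -372 - 72 + 247 = -197

No, not collinear (determinant = -197)


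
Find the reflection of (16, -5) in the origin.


Reflection rule for origin: (-x, -y)
(16, -5) -> (-16, 5)

(-16, 5)


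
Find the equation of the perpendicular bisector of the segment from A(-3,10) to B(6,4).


Midpoint = (1.5, 7)
Slope of AB = dy/dx = -6/9 = -0.6667
Perp slope = -dx/dy = 9/6 = 1.5000
b = My - (perp slope)*Mx = 7 + (9*1.5)/(-6) = 7 - 2.2500 = 4.7500

y = 1.5000x + 4.7500


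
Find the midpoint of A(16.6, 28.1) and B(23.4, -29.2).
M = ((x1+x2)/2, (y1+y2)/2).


Mx = (16.6 + 23.4)/2 = 40.0/2 = 20.0000
My = (28.1 - 29.2)/2 = -1.1/2 = -0.5500

(20.0000, -0.5500)


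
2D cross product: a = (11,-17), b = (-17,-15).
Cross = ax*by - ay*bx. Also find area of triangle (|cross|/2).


cross = 11*(-15) + 17*(-17) = -165 - 289 = -454
Triangle area = |-454|/2 = 454/2 = 227.0000

cross = -454, triangle area = 227.0000


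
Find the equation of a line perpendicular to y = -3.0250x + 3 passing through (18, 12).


Perpendicular slope = -1/m1 = -1/(-3.0250) = 0.3306
b2 = y0 - m2*x0 = 12 + 18/(-3.0250) = 12 - 5.9504 = 6.0496

y = 0.3306x + 6.0496


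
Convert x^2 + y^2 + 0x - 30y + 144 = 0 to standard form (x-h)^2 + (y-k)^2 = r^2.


h = -D/2 = 0/2 = 0
k = -E/2 = 30/2 = 15
r^2 = h^2 + k^2 - F = 0 + 225 - 144 = 81
r = 9

Center (0, 15), radius = 9


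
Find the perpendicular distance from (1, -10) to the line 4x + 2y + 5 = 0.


|4*1 + 2*(-10) + 5| = |-11| = 11
sqrt(16 + 4) = sqrt(20) = 4.4721
d = 11/sqrt(20) = 2.4597

2.4597


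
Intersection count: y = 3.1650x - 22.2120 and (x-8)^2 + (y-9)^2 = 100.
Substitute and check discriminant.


Substitute y = 3.1650x - 22.2120: (x-8)^2 + (3.1650x- 22.2120-9)^2 = 100
Expand to Ax^2 + Bx + C = 0, where b-k = -31.212
A = 1+m^2 = 11.017225
B = 2(m(b-k) - h) = 2(3.1650*(-31.212) - 8) = -213.57196
C = h^2 + (b-k)^2 - r^2 = 64 + 974.188944 - 100 = 938.188944
disc = B^2-4AC = 45612.9821 - 41344.9548 = 4268.0273
disc > 0

2 intersection points


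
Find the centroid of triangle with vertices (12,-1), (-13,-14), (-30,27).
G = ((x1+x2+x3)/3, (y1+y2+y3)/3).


Gx = (12- 13- 30)/3 = -31/3 = -10.3333
Gy = (-1- 14+27)/3 = 12/3 = 4.0000

G = (-10.3333, 4.0000)


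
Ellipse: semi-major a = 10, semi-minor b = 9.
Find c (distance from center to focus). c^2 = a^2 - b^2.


c^2 = 10^2 - 9^2 = 100 - 81 = 19
c = sqrt(19) = 4.3589

c = 4.3589


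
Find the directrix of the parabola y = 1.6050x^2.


a = 1.6050
1/(4a) = 0.1558
directrix: y = -0.1558 = -0.1558

y = -0.1558


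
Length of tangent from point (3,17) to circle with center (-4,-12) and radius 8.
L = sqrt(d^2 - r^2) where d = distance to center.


d = sqrt((3+ 4)^2 + (17+ 12)^2) = sqrt(49+841) = 29.8329
L = sqrt(890.0000 - 64) = sqrt(826.0000) = 28.7402

28.7402


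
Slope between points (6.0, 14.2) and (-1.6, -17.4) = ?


dy = -17.4 - 14.2 = -31.6
dx = -1.6 - 6.0 = -7.6
m = -31.6/(-7.6) = 4.1579

m = 4.1579


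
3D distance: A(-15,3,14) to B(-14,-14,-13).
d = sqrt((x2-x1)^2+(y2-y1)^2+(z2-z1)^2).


dx=1, dy=-17, dz=-27
d = sqrt(1+289+729) = sqrt(1019) = 31.9218

31.9218


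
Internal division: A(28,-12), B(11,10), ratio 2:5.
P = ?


Px = (2*11 + 5*28)/7 = 162/7 = 23.1429
Py = (2*10 + 5*(-12))/7 = -40/7 = -5.7143

P = (23.1429, -5.7143)


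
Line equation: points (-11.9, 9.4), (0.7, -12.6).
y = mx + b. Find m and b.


m = (-22.0)/(12.6) = -1.7460
b = y1 - m*x1 = 9.4 - (-22.0*(-11.9))/(12.6) = 9.4 - 20.7778 = -11.3778

y = -1.7460x - 11.3778


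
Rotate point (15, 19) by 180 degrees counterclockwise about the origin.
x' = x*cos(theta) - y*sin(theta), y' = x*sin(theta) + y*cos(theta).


cos(180) = -1, sin(180) = 0
x' = 15*(-1) - 19*0 = -15
y' = 15*0 + 19*(-1) = -19

(-15, -19)


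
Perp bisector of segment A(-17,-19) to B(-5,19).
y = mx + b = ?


Midpoint = (-11, 0)
Slope of AB = dy/dx = 38/12 = 3.1667
Perp slope = -dx/dy = -12/38 = -0.3158
b = My - (perp slope)*Mx = 0 + (12*(-11))/38 = 0 - 3.4737 = -3.4737

y = -0.3158x - 3.4737


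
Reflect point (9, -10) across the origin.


Reflection rule for origin: (-x, -y)
(9, -10) -> (-9, 10)

(-9, 10)


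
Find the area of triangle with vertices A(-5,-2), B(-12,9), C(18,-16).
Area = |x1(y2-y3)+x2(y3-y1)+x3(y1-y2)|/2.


-5*(9+ 16) = -125
-12*(-16+ 2) = 168
18*(-2-9) = -198
sum = -155
Area = |-155|/2 = 77.5000

77.5000 sq units


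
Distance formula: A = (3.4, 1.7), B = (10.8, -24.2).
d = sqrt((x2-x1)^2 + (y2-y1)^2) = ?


dx = 10.8 - 3.4 = 7.4
dy = -24.2 - 1.7 = -25.9
d = sqrt(54.76 + 670.81) = sqrt(725.57) = 26.9364

26.9364


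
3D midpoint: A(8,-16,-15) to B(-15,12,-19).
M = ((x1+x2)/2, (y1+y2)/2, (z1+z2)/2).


Mx = (8- 15)/2 = -3.5000
My = (-16+12)/2 = -2.0000
Mz = (-15- 19)/2 = -17.0000

M = (-3.5000, -2.0000, -17.0000)


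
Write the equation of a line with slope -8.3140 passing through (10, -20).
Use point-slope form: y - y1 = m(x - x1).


y + 20 = -8.3140(x - 10)
y = -8.3140x - 20 + 8.3140*10
y = -8.3140x + 63.1400

y = -8.3140x + 63.1400


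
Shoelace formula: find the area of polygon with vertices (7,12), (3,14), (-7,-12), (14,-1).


sum(xi*y_{i+1}) = 7*14 + 3*(-12) - 7*(-1) + 14*12 = 237
sum(yi*x_{i+1}) = 12*3 + 14*(-7) - 12*14 - 1*7 = -237
Area = |237 + 237|/2 = 474/2 = 237.0000

237.0000 sq units


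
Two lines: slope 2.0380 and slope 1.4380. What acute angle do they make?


m1-m2 = 0.6
1+m1*m2 = 3.930644
tan(theta) = |0.6/3.930644| = 0.152647
theta = arctan(|0.6/3.930644|) = 8.6790 degrees (acute angle)

8.6790 degrees


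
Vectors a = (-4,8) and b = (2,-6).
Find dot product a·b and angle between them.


a·b = -4*2 + 8*(-6) = -8 - 48 = -56
|a| = sqrt(16+64) = 8.9443
|b| = sqrt(4+36) = 6.3246
cos(theta) = -56/(sqrt(80)*sqrt(40)) = -56/sqrt(3200) = -0.989949
theta = arccos(-56/sqrt(3200)) = 171.8699 degrees

a·b = -56, theta = 171.8699 deg


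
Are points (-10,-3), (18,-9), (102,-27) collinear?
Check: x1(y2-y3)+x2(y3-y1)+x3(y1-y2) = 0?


-10*(-9+ 27) + 18*(-27+ 3) + 102*(-3+ 9)
= -180 - 432 + 612 = 0

Yes, collinear (determinant = 0)


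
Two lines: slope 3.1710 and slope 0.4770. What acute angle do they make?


m1-m2 = 2.694
1+m1*m2 = 2.512567
tan(theta) = |2.694/2.512567| = 1.072210
theta = arctan(|2.694/2.512567|) = 46.9958 degrees (acute angle)

46.9958 degrees


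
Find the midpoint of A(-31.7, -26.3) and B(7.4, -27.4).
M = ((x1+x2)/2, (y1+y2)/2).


Mx = (-31.7 + 7.4)/2 = -24.3/2 = -12.1500
My = (-26.3 - 27.4)/2 = -53.7/2 = -26.8500

(-12.1500, -26.8500)


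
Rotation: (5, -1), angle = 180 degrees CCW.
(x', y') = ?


cos(180) = -1, sin(180) = 0
x' = 5*(-1) + 1*0 = -5
y' = 5*0 - 1*(-1) = 1

(-5, 1)


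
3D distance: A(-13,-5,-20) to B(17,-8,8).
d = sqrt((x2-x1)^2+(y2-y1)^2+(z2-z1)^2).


dx=30, dy=-3, dz=28
d = sqrt(900+9+784) = sqrt(1693) = 41.1461

41.1461


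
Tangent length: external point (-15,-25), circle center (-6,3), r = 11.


d = sqrt((-15+ 6)^2 + (-25-3)^2) = sqrt(81+784) = 29.4109
L = sqrt(865.0000 - 121) = sqrt(744.0000) = 27.2764

27.2764
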